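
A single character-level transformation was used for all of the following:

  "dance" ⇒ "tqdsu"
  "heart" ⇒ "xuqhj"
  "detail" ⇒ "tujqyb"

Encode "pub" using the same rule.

fkr

Compare letters: d→t is +16, a→q is +16, n→d is +16 — a constant shift. It's a constant shift of +16 (ROT16).
On pub: p+16=f, u+16=k, b+16=r.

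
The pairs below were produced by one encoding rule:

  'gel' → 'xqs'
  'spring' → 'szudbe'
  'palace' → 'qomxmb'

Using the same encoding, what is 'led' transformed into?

The word is reversed, then every letter is shifted forward by 12.
Applying it to led: reverse → del; then shift: d+12=p, e+12=q, l+12=x.

pqx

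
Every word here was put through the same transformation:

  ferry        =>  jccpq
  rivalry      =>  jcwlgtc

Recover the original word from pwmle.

The output letters match the input read backwards, each shifted +11: ferry reversed is yrref. Read the word backwards and shift each letter +11.
Decoding pwmle: shift back: p−11=e, w−11=l, m−11=b, l−11=a, e−11=t → elbat; then reverse → table.

table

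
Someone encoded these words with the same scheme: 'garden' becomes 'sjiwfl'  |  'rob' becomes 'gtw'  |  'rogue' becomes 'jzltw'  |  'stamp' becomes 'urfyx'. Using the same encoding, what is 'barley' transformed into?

djqwfg

The output letters match the input read backwards, each shifted +5: garden reversed is nedrag. Two steps: reverse the string, then apply a Caesar shift of +5.
Applying it to barley: reverse → yelrab; then shift: y+5=d, e+5=j, l+5=q, r+5=w, a+5=f, b+5=g.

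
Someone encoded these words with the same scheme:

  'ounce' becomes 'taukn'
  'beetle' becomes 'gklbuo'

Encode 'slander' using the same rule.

In ounce: o→t is +5, u→a is +6, n→u is +7, c→k is +8 — the shift increases by 1 each position. Letter i (0-indexed) is shifted by i+5, so successive shifts are 5, 6, 7, ….
For slander: s+5=x, l+6=r, a+7=h, n+8=v, d+9=m, e+10=o, r+11=c.

xrhvmoc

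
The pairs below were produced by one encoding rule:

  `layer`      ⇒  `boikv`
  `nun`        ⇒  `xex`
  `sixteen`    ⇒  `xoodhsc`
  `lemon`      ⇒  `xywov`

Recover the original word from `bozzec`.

supper

The output letters match the input read backwards, each shifted +10: layer reversed is reyal. The word is reversed, then every letter is shifted forward by 10.
Undoing it on bozzec: shift back: b−10=r, o−10=e, z−10=p, z−10=p, e−10=u, c−10=s → reppus; then reverse → supper.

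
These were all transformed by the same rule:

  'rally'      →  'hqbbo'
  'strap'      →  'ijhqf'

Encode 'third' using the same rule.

Compare letters: r→h is +16, a→q is +16, l→b is +16 — a constant shift. This is a Caesar cipher with shift 16.
Applying it to third: t+16=j, h+16=x, i+16=y, r+16=h, d+16=t.

jxyht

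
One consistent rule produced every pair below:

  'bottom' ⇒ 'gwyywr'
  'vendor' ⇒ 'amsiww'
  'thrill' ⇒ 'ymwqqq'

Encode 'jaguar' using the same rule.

The shift depends on letter class: consonant b→g is +5, but vowel o→w is +8. The rule splits by letter class: vowels +8, consonants +5.
For jaguar: j(cons)+5=o, a(vowel)+8=i, g(cons)+5=l, u(vowel)+8=c, a(vowel)+8=i, r(cons)+5=w.

oilciw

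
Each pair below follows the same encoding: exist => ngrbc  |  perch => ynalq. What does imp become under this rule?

This is a Caesar cipher with shift 9.
For imp: i+9=r, m+9=v, p+9=y.

rvy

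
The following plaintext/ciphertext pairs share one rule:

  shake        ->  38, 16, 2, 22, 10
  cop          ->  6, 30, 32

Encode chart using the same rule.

6, 16, 2, 36, 40

s(#19)→38 and h(#8)→16: differences scale by 2, so n = 2·pos + 0. The formula is n = 2×(alphabet index, a=1).
For chart: c=3→6, h=8→16, a=1→2, r=18→36, t=20→40.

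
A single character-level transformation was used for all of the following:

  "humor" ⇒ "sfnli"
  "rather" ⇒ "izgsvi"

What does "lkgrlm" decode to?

option

Each pair mirrors across the alphabet (h↔s, u↔f, m↔n): positions sum to 25. This is the alphabet-reversal cipher (Atbash): a becomes z, b becomes y, etc.
Reversing it on lkgrlm: l↔o, k↔p, g↔t, r↔i, l↔o, m↔n.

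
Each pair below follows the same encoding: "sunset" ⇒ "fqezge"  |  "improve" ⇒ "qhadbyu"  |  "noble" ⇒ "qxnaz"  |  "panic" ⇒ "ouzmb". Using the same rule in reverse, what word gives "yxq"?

elm

Two steps: reverse the string, then apply a Caesar shift of +12.
Reversing it on yxq: shift back: y−12=m, x−12=l, q−12=e → mle; then reverse → elm.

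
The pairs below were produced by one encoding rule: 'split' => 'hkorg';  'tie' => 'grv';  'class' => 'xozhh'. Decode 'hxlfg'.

scout

Each pair mirrors across the alphabet (s↔h, p↔k, l↔o): positions sum to 25. Each letter is replaced by its mirror in the alphabet: a↔z, b↔y, c↔x, and so on (the Atbash cipher).
Decoding hxlfg: h↔s, x↔c, l↔o, f↔u, g↔t.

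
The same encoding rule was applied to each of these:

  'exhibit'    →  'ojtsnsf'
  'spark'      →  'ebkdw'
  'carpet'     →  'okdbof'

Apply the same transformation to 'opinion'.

ybszsyz

The shift depends on letter class: consonant x→j is +12, but vowel e→o is +10. The rule splits by letter class: vowels +10, consonants +12.
On opinion: o(vowel)+10=y, p(cons)+12=b, i(vowel)+10=s, n(cons)+12=z, i(vowel)+10=s, o(vowel)+10=y, n(cons)+12=z.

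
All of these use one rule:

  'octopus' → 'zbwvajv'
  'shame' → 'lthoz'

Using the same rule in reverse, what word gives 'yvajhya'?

Two steps: reverse the string, then apply a Caesar shift of +7.
Undoing it on yvajhya: shift back: y−7=r, v−7=o, a−7=t, j−7=c, h−7=a, y−7=r, a−7=t → rotcart; then reverse → tractor.

tractor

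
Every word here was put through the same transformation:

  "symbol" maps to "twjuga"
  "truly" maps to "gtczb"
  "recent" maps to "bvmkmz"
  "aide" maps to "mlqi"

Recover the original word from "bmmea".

sweet

Read the word backwards and shift each letter +8.
Undoing it on bmmea: shift back: b−8=t, m−8=e, m−8=e, e−8=w, a−8=s → teews; then reverse → sweet.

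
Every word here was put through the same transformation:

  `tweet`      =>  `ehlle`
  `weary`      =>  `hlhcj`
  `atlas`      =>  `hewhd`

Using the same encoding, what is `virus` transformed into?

The shift depends on letter class: consonant t→e is +11, but vowel e→l is +7. Two shifts are in play — +7 for a/e/i/o/u, +11 for every other letter.
On virus: v(cons)+11=g, i(vowel)+7=p, r(cons)+11=c, u(vowel)+7=b, s(cons)+11=d.

gpcbd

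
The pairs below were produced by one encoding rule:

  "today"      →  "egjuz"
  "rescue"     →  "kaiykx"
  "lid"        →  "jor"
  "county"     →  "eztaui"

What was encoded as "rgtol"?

final

Read the word backwards and shift each letter +6.
Decoding rgtol: shift back: r−6=l, g−6=a, t−6=n, o−6=i, l−6=f → lanif; then reverse → final.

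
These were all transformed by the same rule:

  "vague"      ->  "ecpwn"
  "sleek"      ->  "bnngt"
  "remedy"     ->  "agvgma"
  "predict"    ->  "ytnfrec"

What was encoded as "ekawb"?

virus

Shifts by position in vague: pos 0: v→e (+9), pos 1: a→c (+2), pos 2: g→p (+9), pos 3: u→w (+2) — repeating every 2. It's a Vigenère-style cipher with numeric key [9,2]: position i shifts by key[i mod 2].
Undoing it on ekawb: e−9=v, k−2=i, a−9=r, w−2=u, b−9=s.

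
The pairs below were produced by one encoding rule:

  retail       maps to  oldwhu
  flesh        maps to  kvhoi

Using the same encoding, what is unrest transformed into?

The word is reversed, then every letter is shifted forward by 3.
For unrest: reverse → tsernu; then shift: t+3=w, s+3=v, e+3=h, r+3=u, n+3=q, u+3=x.

wvhuqx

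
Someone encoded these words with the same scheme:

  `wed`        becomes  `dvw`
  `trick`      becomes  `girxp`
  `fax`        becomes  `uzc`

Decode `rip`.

Each letter is replaced by its mirror in the alphabet: a↔z, b↔y, c↔x, and so on (the Atbash cipher).
Decoding rip: r↔i, i↔r, p↔k.

irk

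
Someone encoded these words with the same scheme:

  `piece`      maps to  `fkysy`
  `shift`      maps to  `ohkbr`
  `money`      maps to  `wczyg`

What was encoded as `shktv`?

p(15)→f(5) and i(8)→k(10) fit y≡3x+12 (mod 26); the inverse of 3 mod 26 is 9. This is an affine cipher: with a=0,…,z=25, each position x becomes (3x+12) mod 26.
Reversing it on shktv: s(18)→9·(18−12)≡2=c; h(7)→9·(7−12)≡7=h; k(10)→9·(10−12)≡8=i; t(19)→9·(19−12)≡11=l; v(21)→9·(21−12)≡3=d (all mod 26).

child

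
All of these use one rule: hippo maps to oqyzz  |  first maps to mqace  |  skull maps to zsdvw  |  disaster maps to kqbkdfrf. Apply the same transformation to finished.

mqwsdtrr

In hippo: h→o is +7, i→q is +8, p→y is +9, p→z is +10 — the shift increases by 1 each position. Letter i (0-indexed) is shifted by i+7, so successive shifts are 7, 8, 9, ….
On finished: f+7=m, i+8=q, n+9=w, i+10=s, s+11=d, h+12=t, e+13=r, d+14=r.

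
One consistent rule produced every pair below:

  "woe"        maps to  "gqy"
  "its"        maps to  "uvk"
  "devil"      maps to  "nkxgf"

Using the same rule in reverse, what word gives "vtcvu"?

start

The output letters match the input read backwards, each shifted +2: woe reversed is eow. Read the word backwards and shift each letter +2.
Reversing it on vtcvu: shift back: v−2=t, t−2=r, c−2=a, v−2=t, u−2=s → trats; then reverse → start.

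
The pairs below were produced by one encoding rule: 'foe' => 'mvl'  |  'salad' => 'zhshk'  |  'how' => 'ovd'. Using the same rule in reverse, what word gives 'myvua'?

Compare letters: f→m is +7, o→v is +7, e→l is +7 — a constant shift. Every letter moves 7 places later in the alphabet, wrapping around z→a.
Undoing it on myvua: m−7=f, y−7=r, v−7=o, u−7=n, a−7=t.

front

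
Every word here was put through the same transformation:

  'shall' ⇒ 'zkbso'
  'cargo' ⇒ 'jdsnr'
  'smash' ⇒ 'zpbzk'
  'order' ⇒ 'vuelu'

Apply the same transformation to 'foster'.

Shifts by position in shall: pos 0: s→z (+7), pos 1: h→k (+3), pos 2: a→b (+1), pos 3: l→s (+7), pos 4: l→o (+3) — repeating every 3. It's a Vigenère-style cipher with numeric key [7,3,1]: position i shifts by key[i mod 3].
For foster: f+7=m, o+3=r, s+1=t, t+7=a, e+3=h, r+1=s.

mrtahs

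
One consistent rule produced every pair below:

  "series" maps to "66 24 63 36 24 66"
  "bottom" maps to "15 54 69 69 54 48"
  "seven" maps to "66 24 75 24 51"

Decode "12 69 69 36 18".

s(#19)→66 and e(#5)→24: differences scale by 3, so n = 3·pos + 9. Each letter becomes 3×(its alphabet position, a=1..z=26) + 9.
Undoing it on 12 69 69 36 18: 12→(12−9)÷3=1=a, 69→(69−9)÷3=20=t, 69→(69−9)÷3=20=t, 36→(36−9)÷3=9=i, 18→(18−9)÷3=3=c.

attic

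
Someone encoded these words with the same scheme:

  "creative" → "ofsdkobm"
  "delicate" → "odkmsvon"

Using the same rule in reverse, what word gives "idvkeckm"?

casualty

The output letters match the input read backwards, each shifted +10: creative reversed is evitaerc. The word is reversed, then every letter is shifted forward by 10.
Undoing it on idvkeckm: shift back: i−10=y, d−10=t, v−10=l, k−10=a, e−10=u, c−10=s, k−10=a, m−10=c → ytlausac; then reverse → casualty.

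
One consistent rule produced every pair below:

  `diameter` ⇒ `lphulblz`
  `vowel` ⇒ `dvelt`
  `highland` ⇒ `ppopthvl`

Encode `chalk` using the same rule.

The shift depends on letter class: consonant d→l is +8, but vowel i→p is +7. The rule splits by letter class: vowels +7, consonants +8.
Applying it to chalk: c(cons)+8=k, h(cons)+8=p, a(vowel)+7=h, l(cons)+8=t, k(cons)+8=s.

kphts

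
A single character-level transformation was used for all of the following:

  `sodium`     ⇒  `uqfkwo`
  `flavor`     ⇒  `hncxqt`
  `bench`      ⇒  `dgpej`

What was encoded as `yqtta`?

worry

Compare letters: s→u is +2, o→q is +2, d→f is +2 — a constant shift. Each letter is shifted forward by 2 in the alphabet (a Caesar shift of +2).
Reversing it on yqtta: y−2=w, q−2=o, t−2=r, t−2=r, a−2=y.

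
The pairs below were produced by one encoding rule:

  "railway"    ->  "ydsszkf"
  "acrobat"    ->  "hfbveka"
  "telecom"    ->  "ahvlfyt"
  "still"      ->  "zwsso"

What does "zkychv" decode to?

shovel

Shifts by position in railway: pos 0: r→y (+7), pos 1: a→d (+3), pos 2: i→s (+10), pos 3: l→s (+7), pos 4: w→z (+3), pos 5: a→k (+10) — repeating every 3. It's a Vigenère-style cipher with numeric key [7,3,10]: position i shifts by key[i mod 3].
Decoding zkychv: z−7=s, k−3=h, y−10=o, c−7=v, h−3=e, v−10=l.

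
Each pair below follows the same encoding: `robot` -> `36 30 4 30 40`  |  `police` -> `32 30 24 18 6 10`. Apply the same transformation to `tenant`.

r(#18)→36 and o(#15)→30: differences scale by 2, so n = 2·pos + 0. Each letter becomes 2×(its alphabet position, a=1..z=26).
For tenant: t=20→40, e=5→10, n=14→28, a=1→2, n=14→28, t=20→40.

40 10 28 2 28 40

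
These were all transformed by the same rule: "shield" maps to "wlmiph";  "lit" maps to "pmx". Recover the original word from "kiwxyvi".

Compare letters: s→w is +4, h→l is +4, i→m is +4 — a constant shift. Each letter is shifted forward by 4 in the alphabet (a Caesar shift of +4).
Reversing it on kiwxyvi: k−4=g, i−4=e, w−4=s, x−4=t, y−4=u, v−4=r, i−4=e.

gesture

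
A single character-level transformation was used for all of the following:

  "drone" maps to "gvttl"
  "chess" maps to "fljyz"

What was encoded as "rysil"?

In drone: d→g is +3, r→v is +4, o→t is +5, n→t is +6 — the shift increases by 1 each position. Each letter shifts forward by (position + 3), i.e. 3, 4, 5, … — the shift grows by one for each successive letter.
Undoing it on rysil: r−3=o, y−4=u, s−5=n, i−6=c, l−7=e.

ounce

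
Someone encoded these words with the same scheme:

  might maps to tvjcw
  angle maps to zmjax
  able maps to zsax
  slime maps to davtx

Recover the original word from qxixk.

fever

This is an affine cipher: with a=0,…,z=25, each position x becomes (19x+25) mod 26.
Decoding qxixk: q(16)→11·(16−25)≡5=f; x(23)→11·(23−25)≡4=e; i(8)→11·(8−25)≡21=v; x(23)→11·(23−25)≡4=e; k(10)→11·(10−25)≡17=r (all mod 26).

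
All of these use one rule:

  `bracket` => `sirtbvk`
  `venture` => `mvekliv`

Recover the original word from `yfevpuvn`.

Compare letters: b→s is +17, r→i is +17, a→r is +17 — a constant shift. It's a constant shift of +17 (ROT17).
Undoing it on yfevpuvn: y−17=h, f−17=o, e−17=n, v−17=e, p−17=y, u−17=d, v−17=e, n−17=w.

honeydew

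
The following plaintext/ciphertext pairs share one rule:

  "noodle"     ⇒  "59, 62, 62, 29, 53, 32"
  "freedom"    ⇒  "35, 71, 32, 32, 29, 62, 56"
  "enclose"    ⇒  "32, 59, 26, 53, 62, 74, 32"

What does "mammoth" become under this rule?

56, 20, 56, 56, 62, 77, 41

With a=1..z=26, the number is 3·pos + 17.
On mammoth: m=13→56, a=1→20, m=13→56, m=13→56, o=15→62, t=20→77, h=8→41.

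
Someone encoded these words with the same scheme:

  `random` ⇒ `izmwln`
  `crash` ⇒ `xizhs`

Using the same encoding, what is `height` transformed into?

svrtsg

Each pair mirrors across the alphabet (r↔i, a↔z, n↔m): positions sum to 25. This is the alphabet-reversal cipher (Atbash): a becomes z, b becomes y, etc.
For height: h↔s, e↔v, i↔r, g↔t, h↔s, t↔g.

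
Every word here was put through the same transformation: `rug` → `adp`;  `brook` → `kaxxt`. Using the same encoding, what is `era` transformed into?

naj

Compare letters: r→a is +9, u→d is +9, g→p is +9 — a constant shift. Every letter moves 9 places later in the alphabet, wrapping around z→a.
Applying it to era: e+9=n, r+9=a, a+9=j.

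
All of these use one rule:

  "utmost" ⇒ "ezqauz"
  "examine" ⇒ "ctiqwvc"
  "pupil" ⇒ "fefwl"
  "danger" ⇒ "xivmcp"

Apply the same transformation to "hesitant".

u(20)→e(4) and t(19)→z(25) fit y≡5x+8 (mod 26); the inverse of 5 mod 26 is 21. Each letter's alphabet position (a=0..z=25) is mapped through 5·x+8 mod 26 — an affine cipher.
For hesitant: h(7)→5·7+8≡17=r; e(4)→5·4+8≡2=c; s(18)→5·18+8≡20=u; i(8)→5·8+8≡22=w; t(19)→5·19+8≡25=z; a(0)→5·0+8≡8=i; n(13)→5·13+8≡21=v; t(19)→5·19+8≡25=z (all mod 26).

rcuwzivz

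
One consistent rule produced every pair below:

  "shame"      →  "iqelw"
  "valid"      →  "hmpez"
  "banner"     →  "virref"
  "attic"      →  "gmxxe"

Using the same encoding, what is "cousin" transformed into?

The output letters match the input read backwards, each shifted +4: shame reversed is emahs. The word is reversed, then every letter is shifted forward by 4.
Applying it to cousin: reverse → nisuoc; then shift: n+4=r, i+4=m, s+4=w, u+4=y, o+4=s, c+4=g.

rmwysg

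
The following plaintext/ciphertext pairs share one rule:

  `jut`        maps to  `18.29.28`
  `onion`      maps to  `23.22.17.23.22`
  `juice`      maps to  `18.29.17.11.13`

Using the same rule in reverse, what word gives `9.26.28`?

j is letter #10 and maps to 18: an offset of 8. Letters become their 1-based position plus 8 (so a→9, b→10, …).
Reversing it on 9.26.28: 9→(9−8)÷1=1=a, 26→(26−8)÷1=18=r, 28→(28−8)÷1=20=t.

art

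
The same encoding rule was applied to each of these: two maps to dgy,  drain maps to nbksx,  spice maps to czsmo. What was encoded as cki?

say

Each letter is shifted forward by 10 in the alphabet (a Caesar shift of +10).
Undoing it on cki: c−10=s, k−10=a, i−10=y.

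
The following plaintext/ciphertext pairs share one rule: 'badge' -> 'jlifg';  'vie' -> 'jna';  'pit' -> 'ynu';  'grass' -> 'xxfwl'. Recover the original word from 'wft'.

Read the word backwards and shift each letter +5.
Undoing it on wft: shift back: w−5=r, f−5=a, t−5=o → rao; then reverse → oar.

oar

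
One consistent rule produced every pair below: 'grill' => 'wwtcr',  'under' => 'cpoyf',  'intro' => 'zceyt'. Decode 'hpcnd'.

The output letters match the input read backwards, each shifted +11: grill reversed is llirg. Read the word backwards and shift each letter +11.
Undoing it on hpcnd: shift back: h−11=w, p−11=e, c−11=r, n−11=c, d−11=s → wercs; then reverse → screw.

screw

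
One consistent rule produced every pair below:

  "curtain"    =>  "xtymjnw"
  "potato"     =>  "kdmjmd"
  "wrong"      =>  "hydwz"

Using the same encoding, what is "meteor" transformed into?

Treating letters as 0–25, the rule is x ↦ 7x + 9 (mod 26).
On meteor: m(12)→7·12+9≡15=p; e(4)→7·4+9≡11=l; t(19)→7·19+9≡12=m; e(4)→7·4+9≡11=l; o(14)→7·14+9≡3=d; r(17)→7·17+9≡24=y (all mod 26).

plmldy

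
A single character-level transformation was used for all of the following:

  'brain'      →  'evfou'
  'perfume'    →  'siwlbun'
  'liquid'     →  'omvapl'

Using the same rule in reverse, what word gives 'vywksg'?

surely

In brain: b→e is +3, r→v is +4, a→f is +5, i→o is +6 — the shift increases by 1 each position. Each letter shifts forward by (position + 3), i.e. 3, 4, 5, … — the shift grows by one for each successive letter.
Undoing it on vywksg: v−3=s, y−4=u, w−5=r, k−6=e, s−7=l, g−8=y.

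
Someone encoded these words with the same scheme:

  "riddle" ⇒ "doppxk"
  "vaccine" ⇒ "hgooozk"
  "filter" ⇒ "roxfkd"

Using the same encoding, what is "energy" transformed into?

kzkdsk

The shift depends on letter class: consonant r→d is +12, but vowel i→o is +6. Two shifts are in play — +6 for a/e/i/o/u, +12 for every other letter.
On energy: e(vowel)+6=k, n(cons)+12=z, e(vowel)+6=k, r(cons)+12=d, g(cons)+12=s, y(cons)+12=k.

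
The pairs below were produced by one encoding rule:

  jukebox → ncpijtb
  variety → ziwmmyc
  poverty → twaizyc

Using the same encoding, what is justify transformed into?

ncxxqkc

Shifts by position in jukebox: pos 0: j→n (+4), pos 1: u→c (+8), pos 2: k→p (+5), pos 3: e→i (+4), pos 4: b→j (+8), pos 5: o→t (+5) — repeating every 3. The shifts repeat in a cycle of length 3: positions 0,1,… shift by +4, +8, +5, then the pattern repeats.
Applying it to justify: j+4=n, u+8=c, s+5=x, t+4=x, i+8=q, f+5=k, y+4=c.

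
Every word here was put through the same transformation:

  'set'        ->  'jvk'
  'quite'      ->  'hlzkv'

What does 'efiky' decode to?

This is a Caesar cipher with shift 17.
Undoing it on efiky: e−17=n, f−17=o, i−17=r, k−17=t, y−17=h.

north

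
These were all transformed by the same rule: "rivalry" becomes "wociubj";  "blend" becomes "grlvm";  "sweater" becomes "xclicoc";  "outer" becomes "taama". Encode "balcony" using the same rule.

The shift increases by 1 at each position, starting from +5: 5, 6, 7, ….
On balcony: b+5=g, a+6=g, l+7=s, c+8=k, o+9=x, n+10=x, y+11=j.

ggskxxj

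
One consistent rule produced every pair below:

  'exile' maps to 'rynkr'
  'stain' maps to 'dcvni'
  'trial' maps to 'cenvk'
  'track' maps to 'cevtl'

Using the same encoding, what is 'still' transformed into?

This is an affine cipher: with a=0,…,z=25, each position x becomes (25x+21) mod 26.
On still: s(18)→25·18+21≡3=d; t(19)→25·19+21≡2=c; i(8)→25·8+21≡13=n; l(11)→25·11+21≡10=k; l(11)→25·11+21≡10=k (all mod 26).

dcnkk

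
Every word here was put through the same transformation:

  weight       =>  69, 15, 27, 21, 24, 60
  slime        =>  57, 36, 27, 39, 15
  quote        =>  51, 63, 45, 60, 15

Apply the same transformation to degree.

w(#23)→69 and e(#5)→15: differences scale by 3, so n = 3·pos + 0. The formula is n = 3×(alphabet index, a=1).
For degree: d=4→12, e=5→15, g=7→21, r=18→54, e=5→15, e=5→15.

12, 15, 21, 54, 15, 15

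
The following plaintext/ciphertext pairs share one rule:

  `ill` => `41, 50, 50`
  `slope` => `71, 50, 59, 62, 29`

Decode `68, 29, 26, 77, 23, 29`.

reduce

i(#9)→41 and l(#12)→50: differences scale by 3, so n = 3·pos + 14. The formula is n = 3×(alphabet index, a=1) + 14.
Undoing it on 68, 29, 26, 77, 23, 29: 68→(68−14)÷3=18=r, 29→(29−14)÷3=5=e, 26→(26−14)÷3=4=d, 77→(77−14)÷3=21=u, 23→(23−14)÷3=3=c, 29→(29−14)÷3=5=e.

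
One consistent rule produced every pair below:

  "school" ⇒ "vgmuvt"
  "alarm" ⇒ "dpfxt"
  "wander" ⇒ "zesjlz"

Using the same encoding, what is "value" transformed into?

In school: s→v is +3, c→g is +4, h→m is +5, o→u is +6 — the shift increases by 1 each position. Each letter shifts forward by (position + 3), i.e. 3, 4, 5, … — the shift grows by one for each successive letter.
On value: v+3=y, a+4=e, l+5=q, u+6=a, e+7=l.

yeqal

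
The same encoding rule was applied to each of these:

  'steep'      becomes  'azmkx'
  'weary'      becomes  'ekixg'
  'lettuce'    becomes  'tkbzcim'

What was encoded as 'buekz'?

tower

Shifts by position in steep: pos 0: s→a (+8), pos 1: t→z (+6), pos 2: e→m (+8), pos 3: e→k (+6) — repeating every 2. The shifts repeat in a cycle of length 2: positions 0,1,… shift by +8, +6, then the pattern repeats.
Undoing it on buekz: b−8=t, u−6=o, e−8=w, k−6=e, z−8=r.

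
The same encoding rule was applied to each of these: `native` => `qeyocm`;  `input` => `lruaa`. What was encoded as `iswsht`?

formal

Letter i (0-indexed) is shifted by i+3, so successive shifts are 3, 4, 5, ….
Undoing it on iswsht: i−3=f, s−4=o, w−5=r, s−6=m, h−7=a, t−8=l.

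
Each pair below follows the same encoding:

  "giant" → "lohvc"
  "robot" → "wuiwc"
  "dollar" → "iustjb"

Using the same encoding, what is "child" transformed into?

In giant: g→l is +5, i→o is +6, a→h is +7, n→v is +8 — the shift increases by 1 each position. Letter i (0-indexed) is shifted by i+5, so successive shifts are 5, 6, 7, ….
Applying it to child: c+5=h, h+6=n, i+7=p, l+8=t, d+9=m.

hnptm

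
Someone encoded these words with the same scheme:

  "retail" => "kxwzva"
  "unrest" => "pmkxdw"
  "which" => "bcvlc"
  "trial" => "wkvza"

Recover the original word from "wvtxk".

r(17)→k(10) and e(4)→x(23) fit y≡19x+25 (mod 26); the inverse of 19 mod 26 is 11. Each letter's alphabet position (a=0..z=25) is mapped through 19·x+25 mod 26 — an affine cipher.
Decoding wvtxk: w(22)→11·(22−25)≡19=t; v(21)→11·(21−25)≡8=i; t(19)→11·(19−25)≡12=m; x(23)→11·(23−25)≡4=e; k(10)→11·(10−25)≡17=r (all mod 26).

timer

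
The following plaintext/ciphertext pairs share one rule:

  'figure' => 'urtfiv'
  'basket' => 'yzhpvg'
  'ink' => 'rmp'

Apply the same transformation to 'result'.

ivhfog

Each pair mirrors across the alphabet (f↔u, i↔r, g↔t): positions sum to 25. Letters are reflected about the middle of the alphabet (position → 25−position): Atbash.
On result: r↔i, e↔v, s↔h, u↔f, l↔o, t↔g.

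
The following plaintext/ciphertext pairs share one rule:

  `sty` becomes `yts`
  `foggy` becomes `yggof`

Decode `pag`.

The output letters match the input read backwards: sty reversed is yts. The word is simply reversed.
Reversing it on pag: then reverse → gap.

gap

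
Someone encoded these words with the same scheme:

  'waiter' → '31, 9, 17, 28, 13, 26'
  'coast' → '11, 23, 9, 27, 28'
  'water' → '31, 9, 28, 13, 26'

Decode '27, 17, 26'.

sir

w is letter #23 and maps to 31: an offset of 8. Each letter is replaced by its alphabet position (a=1..z=26) + 8.
Reversing it on 27, 17, 26: 27→(27−8)÷1=19=s, 17→(17−8)÷1=9=i, 26→(26−8)÷1=18=r.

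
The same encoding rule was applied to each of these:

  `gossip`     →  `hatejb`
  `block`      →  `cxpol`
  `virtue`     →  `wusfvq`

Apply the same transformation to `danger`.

emosfd

Shifts by position in gossip: pos 0: g→h (+1), pos 1: o→a (+12), pos 2: s→t (+1), pos 3: s→e (+12) — repeating every 2. It's a Vigenère-style cipher with numeric key [1,12]: position i shifts by key[i mod 2].
On danger: d+1=e, a+12=m, n+1=o, g+12=s, e+1=f, r+12=d.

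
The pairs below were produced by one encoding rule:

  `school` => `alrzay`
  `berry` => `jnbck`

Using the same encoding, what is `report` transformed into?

znzzdg

In school: s→a is +8, c→l is +9, h→r is +10, o→z is +11 — the shift increases by 1 each position. Letter i (0-indexed) is shifted by i+8, so successive shifts are 8, 9, 10, ….
On report: r+8=z, e+9=n, p+10=z, o+11=z, r+12=d, t+13=g.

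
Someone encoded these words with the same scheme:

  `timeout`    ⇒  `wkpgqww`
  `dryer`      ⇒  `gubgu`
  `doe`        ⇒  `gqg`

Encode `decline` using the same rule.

The shift depends on letter class: consonant t→w is +3, but vowel i→k is +2. The rule splits by letter class: vowels +2, consonants +3.
For decline: d(cons)+3=g, e(vowel)+2=g, c(cons)+3=f, l(cons)+3=o, i(vowel)+2=k, n(cons)+3=q, e(vowel)+2=g.

ggfokqg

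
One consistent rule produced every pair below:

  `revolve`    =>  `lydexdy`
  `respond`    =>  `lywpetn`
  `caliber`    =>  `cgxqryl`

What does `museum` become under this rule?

iswysi

r(17)→l(11) and e(4)→y(24) fit y≡11x+6 (mod 26); the inverse of 11 mod 26 is 19. Each letter's alphabet position (a=0..z=25) is mapped through 11·x+6 mod 26 — an affine cipher.
Applying it to museum: m(12)→11·12+6≡8=i; u(20)→11·20+6≡18=s; s(18)→11·18+6≡22=w; e(4)→11·4+6≡24=y; u(20)→11·20+6≡18=s; m(12)→11·12+6≡8=i (all mod 26).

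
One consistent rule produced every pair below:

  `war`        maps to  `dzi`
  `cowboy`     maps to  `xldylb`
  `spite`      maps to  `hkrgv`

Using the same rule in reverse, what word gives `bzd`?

Each pair mirrors across the alphabet (w↔d, a↔z, r↔i): positions sum to 25. Each letter is replaced by its mirror in the alphabet: a↔z, b↔y, c↔x, and so on (the Atbash cipher).
Reversing it on bzd: b↔y, z↔a, d↔w.

yaw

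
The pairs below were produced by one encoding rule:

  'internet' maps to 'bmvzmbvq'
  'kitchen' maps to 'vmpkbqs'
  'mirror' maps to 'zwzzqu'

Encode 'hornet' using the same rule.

bmvzwp

The output letters match the input read backwards, each shifted +8: internet reversed is tenretni. Read the word backwards and shift each letter +8.
For hornet: reverse → tenroh; then shift: t+8=b, e+8=m, n+8=v, r+8=z, o+8=w, h+8=p.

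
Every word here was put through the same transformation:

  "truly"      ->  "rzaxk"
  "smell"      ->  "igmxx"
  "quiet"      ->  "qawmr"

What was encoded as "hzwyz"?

prior

Treating letters as 0–25, the rule is x ↦ 9x + 2 (mod 26).
Undoing it on hzwyz: h(7)→3·(7−2)≡15=p; z(25)→3·(25−2)≡17=r; w(22)→3·(22−2)≡8=i; y(24)→3·(24−2)≡14=o; z(25)→3·(25−2)≡17=r (all mod 26).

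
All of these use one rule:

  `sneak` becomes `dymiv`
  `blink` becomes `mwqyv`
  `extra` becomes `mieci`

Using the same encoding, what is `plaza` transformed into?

awiki

Two shifts are in play — +8 for a/e/i/o/u, +11 for every other letter.
For plaza: p(cons)+11=a, l(cons)+11=w, a(vowel)+8=i, z(cons)+11=k, a(vowel)+8=i.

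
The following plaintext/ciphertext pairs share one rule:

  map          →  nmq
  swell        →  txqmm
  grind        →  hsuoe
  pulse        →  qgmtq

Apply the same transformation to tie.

The shift depends on letter class: consonant m→n is +1, but vowel a→m is +12. Vowels shift forward by 12 and consonants shift forward by 1.
For tie: t(cons)+1=u, i(vowel)+12=u, e(vowel)+12=q.

uuq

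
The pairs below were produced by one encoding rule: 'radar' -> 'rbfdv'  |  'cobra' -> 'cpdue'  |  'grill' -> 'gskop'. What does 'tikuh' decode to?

third

Letter i (0-indexed) is shifted by i+0, so successive shifts are 0, 1, 2, ….
Undoing it on tikuh: t−0=t, i−1=h, k−2=i, u−3=r, h−4=d.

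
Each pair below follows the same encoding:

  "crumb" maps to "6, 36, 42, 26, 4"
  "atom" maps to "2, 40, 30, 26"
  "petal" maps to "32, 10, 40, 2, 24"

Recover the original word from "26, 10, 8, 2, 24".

medal

c(#3)→6 and r(#18)→36: differences scale by 2, so n = 2·pos + 0. Each letter becomes 2×(its alphabet position, a=1..z=26).
Undoing it on 26, 10, 8, 2, 24: 26→(26−0)÷2=13=m, 10→(10−0)÷2=5=e, 8→(8−0)÷2=4=d, 2→(2−0)÷2=1=a, 24→(24−0)÷2=12=l.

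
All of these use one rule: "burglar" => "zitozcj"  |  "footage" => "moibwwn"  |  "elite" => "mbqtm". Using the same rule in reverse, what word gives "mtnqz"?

The output letters match the input read backwards, each shifted +8: burglar reversed is ralgrub. The word is reversed, then every letter is shifted forward by 8.
Undoing it on mtnqz: shift back: m−8=e, t−8=l, n−8=f, q−8=i, z−8=r → elfir; then reverse → rifle.

rifle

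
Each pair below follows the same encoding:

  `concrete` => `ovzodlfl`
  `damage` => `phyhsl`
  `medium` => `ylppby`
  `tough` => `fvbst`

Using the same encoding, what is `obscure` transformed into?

The shift depends on letter class: consonant c→o is +12, but vowel o→v is +7. Vowels shift forward by 7 and consonants shift forward by 12.
For obscure: o(vowel)+7=v, b(cons)+12=n, s(cons)+12=e, c(cons)+12=o, u(vowel)+7=b, r(cons)+12=d, e(vowel)+7=l.

vneobdl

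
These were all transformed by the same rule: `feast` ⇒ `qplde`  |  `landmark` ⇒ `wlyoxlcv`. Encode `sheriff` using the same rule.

Compare letters: f→q is +11, e→p is +11, a→l is +11 — a constant shift. Every letter moves 11 places later in the alphabet, wrapping around z→a.
Applying it to sheriff: s+11=d, h+11=s, e+11=p, r+11=c, i+11=t, f+11=q, f+11=q.

dspctqq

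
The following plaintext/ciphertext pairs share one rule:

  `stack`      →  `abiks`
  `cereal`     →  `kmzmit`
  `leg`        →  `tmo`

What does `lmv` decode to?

This is a Caesar cipher with shift 8.
Reversing it on lmv: l−8=d, m−8=e, v−8=n.

den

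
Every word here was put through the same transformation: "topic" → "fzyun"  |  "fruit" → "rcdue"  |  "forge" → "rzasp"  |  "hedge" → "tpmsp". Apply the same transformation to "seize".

Shifts by position in topic: pos 0: t→f (+12), pos 1: o→z (+11), pos 2: p→y (+9), pos 3: i→u (+12), pos 4: c→n (+11) — repeating every 3. It's a Vigenère-style cipher with numeric key [12,11,9]: position i shifts by key[i mod 3].
Applying it to seize: s+12=e, e+11=p, i+9=r, z+12=l, e+11=p.

eprlp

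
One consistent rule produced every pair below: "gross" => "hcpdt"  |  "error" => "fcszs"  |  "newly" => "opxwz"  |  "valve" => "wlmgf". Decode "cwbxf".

Shifts by position in gross: pos 0: g→h (+1), pos 1: r→c (+11), pos 2: o→p (+1), pos 3: s→d (+11) — repeating every 2. The shifts repeat in a cycle of length 2: positions 0,1,… shift by +1, +11, then the pattern repeats.
Undoing it on cwbxf: c−1=b, w−11=l, b−1=a, x−11=m, f−1=e.

blame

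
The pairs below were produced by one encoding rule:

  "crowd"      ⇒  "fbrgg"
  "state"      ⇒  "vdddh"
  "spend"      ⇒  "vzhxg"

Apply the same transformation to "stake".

It's a Vigenère-style cipher with numeric key [3,10]: position i shifts by key[i mod 2].
On stake: s+3=v, t+10=d, a+3=d, k+10=u, e+3=h.

vdduh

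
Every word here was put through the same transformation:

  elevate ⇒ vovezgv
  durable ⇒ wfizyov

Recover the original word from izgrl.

Each pair mirrors across the alphabet (e↔v, l↔o, e↔v): positions sum to 25. Each letter is replaced by its mirror in the alphabet: a↔z, b↔y, c↔x, and so on (the Atbash cipher).
Decoding izgrl: i↔r, z↔a, g↔t, r↔i, l↔o.

ratio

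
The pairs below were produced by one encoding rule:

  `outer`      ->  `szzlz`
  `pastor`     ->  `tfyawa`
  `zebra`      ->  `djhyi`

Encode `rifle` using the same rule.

vnlsm

In outer: o→s is +4, u→z is +5, t→z is +6, e→l is +7 — the shift increases by 1 each position. Each letter shifts forward by (position + 4), i.e. 4, 5, 6, … — the shift grows by one for each successive letter.
On rifle: r+4=v, i+5=n, f+6=l, l+7=s, e+8=m.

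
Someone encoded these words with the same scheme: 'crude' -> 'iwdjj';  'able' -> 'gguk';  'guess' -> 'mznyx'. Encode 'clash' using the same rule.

Shifts by position in crude: pos 0: c→i (+6), pos 1: r→w (+5), pos 2: u→d (+9), pos 3: d→j (+6), pos 4: e→j (+5) — repeating every 3. The shifts repeat in a cycle of length 3: positions 0,1,… shift by +6, +5, +9, then the pattern repeats.
Applying it to clash: c+6=i, l+5=q, a+9=j, s+6=y, h+5=m.

iqjym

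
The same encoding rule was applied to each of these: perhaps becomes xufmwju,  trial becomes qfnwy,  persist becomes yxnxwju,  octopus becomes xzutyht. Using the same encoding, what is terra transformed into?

Two steps: reverse the string, then apply a Caesar shift of +5.
For terra: reverse → arret; then shift: a+5=f, r+5=w, r+5=w, e+5=j, t+5=y.

fwwjy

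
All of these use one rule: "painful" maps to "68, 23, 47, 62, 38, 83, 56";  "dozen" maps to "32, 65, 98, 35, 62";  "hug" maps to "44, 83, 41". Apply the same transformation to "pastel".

Each letter becomes 3×(its alphabet position, a=1..z=26) + 20.
Applying it to pastel: p=16→68, a=1→23, s=19→77, t=20→80, e=5→35, l=12→56.

68, 23, 77, 80, 35, 56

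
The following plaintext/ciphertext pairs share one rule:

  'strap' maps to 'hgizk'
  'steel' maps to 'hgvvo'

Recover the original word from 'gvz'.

tea

Each letter is replaced by its mirror in the alphabet: a↔z, b↔y, c↔x, and so on (the Atbash cipher).
Reversing it on gvz: g↔t, v↔e, z↔a.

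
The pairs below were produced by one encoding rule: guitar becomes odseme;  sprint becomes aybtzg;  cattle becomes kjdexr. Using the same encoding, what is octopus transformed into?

In guitar: g→o is +8, u→d is +9, i→s is +10, t→e is +11 — the shift increases by 1 each position. Letter i (0-indexed) is shifted by i+8, so successive shifts are 8, 9, 10, ….
For octopus: o+8=w, c+9=l, t+10=d, o+11=z, p+12=b, u+13=h, s+14=g.

wldzbhg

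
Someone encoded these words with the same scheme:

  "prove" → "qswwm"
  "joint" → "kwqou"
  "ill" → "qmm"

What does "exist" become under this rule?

myqtu

The rule splits by letter class: vowels +8, consonants +1.
On exist: e(vowel)+8=m, x(cons)+1=y, i(vowel)+8=q, s(cons)+1=t, t(cons)+1=u.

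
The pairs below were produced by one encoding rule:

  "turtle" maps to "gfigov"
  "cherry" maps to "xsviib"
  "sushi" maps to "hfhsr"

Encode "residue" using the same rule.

Each letter is replaced by its mirror in the alphabet: a↔z, b↔y, c↔x, and so on (the Atbash cipher).
On residue: r↔i, e↔v, s↔h, i↔r, d↔w, u↔f, e↔v.

ivhrwfv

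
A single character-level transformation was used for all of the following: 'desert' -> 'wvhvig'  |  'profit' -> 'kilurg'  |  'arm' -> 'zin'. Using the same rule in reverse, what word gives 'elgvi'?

voter

Each letter is replaced by its mirror in the alphabet: a↔z, b↔y, c↔x, and so on (the Atbash cipher).
Reversing it on elgvi: e↔v, l↔o, g↔t, v↔e, i↔r.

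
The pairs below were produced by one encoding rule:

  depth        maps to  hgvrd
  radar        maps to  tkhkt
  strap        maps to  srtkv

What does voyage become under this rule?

This is an affine cipher: with a=0,…,z=25, each position x becomes (25x+10) mod 26.
Applying it to voyage: v(21)→25·21+10≡15=p; o(14)→25·14+10≡22=w; y(24)→25·24+10≡12=m; a(0)→25·0+10≡10=k; g(6)→25·6+10≡4=e; e(4)→25·4+10≡6=g (all mod 26).

pwmkeg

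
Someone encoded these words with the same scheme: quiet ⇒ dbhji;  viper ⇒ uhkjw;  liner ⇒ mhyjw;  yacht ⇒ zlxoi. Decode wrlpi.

q(16)→d(3) and u(20)→b(1) fit y≡19x+11 (mod 26); the inverse of 19 mod 26 is 11. Treating letters as 0–25, the rule is x ↦ 19x + 11 (mod 26).
Decoding wrlpi: w(22)→11·(22−11)≡17=r; r(17)→11·(17−11)≡14=o; l(11)→11·(11−11)≡0=a; p(15)→11·(15−11)≡18=s; i(8)→11·(8−11)≡19=t (all mod 26).

roast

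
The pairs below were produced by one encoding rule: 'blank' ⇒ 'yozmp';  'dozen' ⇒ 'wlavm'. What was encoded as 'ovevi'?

lever

Each pair mirrors across the alphabet (b↔y, l↔o, a↔z): positions sum to 25. Each letter is replaced by its mirror in the alphabet: a↔z, b↔y, c↔x, and so on (the Atbash cipher).
Decoding ovevi: o↔l, v↔e, e↔v, v↔e, i↔r.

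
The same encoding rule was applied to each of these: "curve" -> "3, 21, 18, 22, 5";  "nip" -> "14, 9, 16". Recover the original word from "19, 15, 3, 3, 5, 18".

Letters become their 1-indexed alphabet positions: a=1 … z=26.
Undoing it on 19, 15, 3, 3, 5, 18: 19=s, 15=o, 3=c, 3=c, 5=e, 18=r.

soccer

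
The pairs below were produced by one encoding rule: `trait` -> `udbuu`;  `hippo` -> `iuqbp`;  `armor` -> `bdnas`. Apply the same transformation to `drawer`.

A repeating key of period 2 is used — shifts +1, +12 over and over.
For drawer: d+1=e, r+12=d, a+1=b, w+12=i, e+1=f, r+12=d.

edbifd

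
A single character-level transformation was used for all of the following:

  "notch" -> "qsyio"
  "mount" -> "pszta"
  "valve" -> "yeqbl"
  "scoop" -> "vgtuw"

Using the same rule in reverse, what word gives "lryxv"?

In notch: n→q is +3, o→s is +4, t→y is +5, c→i is +6 — the shift increases by 1 each position. Each letter shifts forward by (position + 3), i.e. 3, 4, 5, … — the shift grows by one for each successive letter.
Undoing it on lryxv: l−3=i, r−4=n, y−5=t, x−6=r, v−7=o.

intro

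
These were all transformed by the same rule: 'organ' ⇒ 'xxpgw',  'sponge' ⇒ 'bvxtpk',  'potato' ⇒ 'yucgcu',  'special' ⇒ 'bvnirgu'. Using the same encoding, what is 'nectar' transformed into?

Shifts by position in organ: pos 0: o→x (+9), pos 1: r→x (+6), pos 2: g→p (+9), pos 3: a→g (+6) — repeating every 2. A repeating key of period 2 is used — shifts +9, +6 over and over.
Applying it to nectar: n+9=w, e+6=k, c+9=l, t+6=z, a+9=j, r+6=x.

wklzjx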